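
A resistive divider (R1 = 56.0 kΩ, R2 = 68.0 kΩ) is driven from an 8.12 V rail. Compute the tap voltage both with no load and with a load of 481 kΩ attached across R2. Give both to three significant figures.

Open-circuit: V = 8.12 × 68.0/(56.0 + 68.0) = 4.45 V.
With the load, R2 becomes R2‖R_L = 59.58 kΩ, so V = 8.12 × 59.58/115.6 = 4.19 V.

Unloaded: 4.45 V; loaded: 4.19 V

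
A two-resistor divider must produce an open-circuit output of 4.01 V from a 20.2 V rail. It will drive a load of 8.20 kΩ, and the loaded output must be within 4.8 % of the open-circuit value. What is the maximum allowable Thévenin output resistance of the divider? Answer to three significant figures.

Loading drop = R_th/(R_th + R_L) ≤ 0.0480, so R_th ≤ R_L · ε/(1−ε) = 8.20 kΩ × 0.0480/0.9520 = 413 Ω.

R_th ≤ 413 Ω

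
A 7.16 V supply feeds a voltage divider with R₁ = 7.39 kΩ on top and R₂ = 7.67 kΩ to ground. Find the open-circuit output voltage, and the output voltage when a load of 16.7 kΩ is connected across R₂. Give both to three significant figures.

Unloaded: 3.65 V; loaded: 2.98 V

Open-circuit: V = 7.16 × 7.67/(7.39 + 7.67) = 3.65 V.
With the load, R₂ becomes R₂‖R_L = 5.256 kΩ, so V = 7.16 × 5.256/12.65 = 2.98 V.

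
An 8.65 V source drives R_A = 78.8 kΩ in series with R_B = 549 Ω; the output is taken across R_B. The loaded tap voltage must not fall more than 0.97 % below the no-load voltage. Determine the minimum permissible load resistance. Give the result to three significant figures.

R_L(min) ≈ 55.7 kΩ

Output resistance R_th = R_A‖R_B = (78800 × 549)/79350 = 545.2 Ω.
The fractional drop is R_th/(R_th + R_L); requiring this ≤ 0.00970 gives R_L ≥ R_th(1/0.00970 − 1) = 545.2 × 102.1 = 55.7 kΩ.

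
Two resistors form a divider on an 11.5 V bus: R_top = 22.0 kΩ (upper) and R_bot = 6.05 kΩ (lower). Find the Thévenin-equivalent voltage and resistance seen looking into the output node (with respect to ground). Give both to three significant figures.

V_th is the open-circuit tap voltage: 11.5 × 6.05/(22.0 + 6.05) = 2.48 V.
With the supply zeroed, R_top and R_bot appear in parallel from the tap: R_th = R_top‖R_bot = (22.0 × 6.05)/28.05 = 4.75 kΩ.

V_th = 2.48 V, R_th = 4.75 kΩ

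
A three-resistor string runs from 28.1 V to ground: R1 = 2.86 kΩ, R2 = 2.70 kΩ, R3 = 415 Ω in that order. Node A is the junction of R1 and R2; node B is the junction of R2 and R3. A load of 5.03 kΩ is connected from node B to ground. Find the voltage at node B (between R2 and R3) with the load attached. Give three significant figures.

At node B, R3 is in parallel with the load: R3‖R_L = 383.4 Ω.
Below node A the resistance is R2 + (R3‖R_L) = 3083 Ω, so V_A = 28.1 × 3083/5943 = 14.58 V.
Then V_B = V_A × (R3‖R_L)/(R2 + R3‖R_L) = 14.58 × 383.4/3083 = 1.81 V.

V ≈ 1.81 V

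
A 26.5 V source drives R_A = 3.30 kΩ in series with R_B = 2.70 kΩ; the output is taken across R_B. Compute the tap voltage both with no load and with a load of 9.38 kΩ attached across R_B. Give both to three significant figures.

Unloaded: 11.9 V; loaded: 10.3 V

Open-circuit: V = 26.5 × 2.70/(3.30 + 2.70) = 11.9 V.
With the load, R_B becomes R_B‖R_L = 2.097 kΩ, so V = 26.5 × 2.097/5.397 = 10.3 V.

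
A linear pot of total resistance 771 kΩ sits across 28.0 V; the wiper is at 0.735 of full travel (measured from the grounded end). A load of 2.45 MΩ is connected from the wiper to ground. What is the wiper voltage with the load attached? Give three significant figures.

V ≈ 19.4 V

The wiper splits the pot into (1−α)R = 204.3 kΩ above and αR = 566.7 kΩ below.
Lower section ‖ load = 460.2 kΩ.
V_wiper = 28.0 × 460.2/(204.3 + 460.2) = 19.4 V.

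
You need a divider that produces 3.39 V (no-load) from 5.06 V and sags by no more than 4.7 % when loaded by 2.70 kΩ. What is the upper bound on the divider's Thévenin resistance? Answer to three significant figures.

Loading drop = R_th/(R_th + R_L) ≤ 0.0470, so R_th ≤ R_L · ε/(1−ε) = 2.70 kΩ × 0.0470/0.9530 = 133 Ω.
(Any R1, R2 with R2/(R1+R2) = 0.670 and R1‖R2 ≤ 133 Ω will meet the spec.)

R_th ≤ 133 Ω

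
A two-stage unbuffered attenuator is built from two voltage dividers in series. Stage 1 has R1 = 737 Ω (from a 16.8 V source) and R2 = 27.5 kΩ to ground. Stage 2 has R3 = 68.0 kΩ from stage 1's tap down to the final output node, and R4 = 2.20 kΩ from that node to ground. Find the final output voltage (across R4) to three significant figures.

Stage 2 presents R3+R4 = 70200 Ω as a load on stage 1's tap.
Stage 1's lower leg becomes R2‖(R3+R4) = 19760 Ω, so V_mid = 16.8 × 19760/20500 = 16.20 V.
Stage 2 is itself unloaded: V_out = V_mid × R4/(R3+R4) = 16.20 × 2200/70200 = 0.508 V.

V_out ≈ 0.508 V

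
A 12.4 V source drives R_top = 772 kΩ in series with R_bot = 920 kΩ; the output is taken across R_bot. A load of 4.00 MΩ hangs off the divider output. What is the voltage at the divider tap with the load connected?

The load sits in parallel with R_bot: R_bot‖R_L = (920 × 4000) / (920 + 4000) = 748.0 kΩ.
V_out = 12.4 × 748.0 / (772 + 748.0) = 12.4 × 748.0/1520 = 6.10 V.
(Unloaded it would have been 6.74 V.)

V_out ≈ 6.10 V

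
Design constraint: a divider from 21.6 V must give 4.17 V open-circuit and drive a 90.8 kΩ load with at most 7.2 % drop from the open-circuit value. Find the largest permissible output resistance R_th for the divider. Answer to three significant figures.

R_th ≤ 7.04 kΩ

Loading drop = R_th/(R_th + R_L) ≤ 0.0720, so R_th ≤ R_L · ε/(1−ε) = 90.8 kΩ × 0.0720/0.9280 = 7.04 kΩ.
(Any R1, R2 with R2/(R1+R2) = 0.193 and R1‖R2 ≤ 7.04 kΩ will meet the spec.)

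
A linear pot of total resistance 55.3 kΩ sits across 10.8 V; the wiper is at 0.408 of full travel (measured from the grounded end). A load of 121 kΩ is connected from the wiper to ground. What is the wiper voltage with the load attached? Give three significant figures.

The wiper splits the pot into (1−α)R = 32.74 kΩ above and αR = 22.56 kΩ below.
Lower section ‖ load = 19.02 kΩ.
V_wiper = 10.8 × 19.02/(32.74 + 19.02) = 3.97 V.

V ≈ 3.97 V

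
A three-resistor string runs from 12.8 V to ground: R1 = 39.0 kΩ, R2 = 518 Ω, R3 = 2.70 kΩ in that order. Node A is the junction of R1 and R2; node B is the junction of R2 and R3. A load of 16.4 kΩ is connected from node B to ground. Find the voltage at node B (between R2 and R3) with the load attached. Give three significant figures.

V ≈ 0.709 V

At node B, R3 is in parallel with the load: R3‖R_L = 2318 Ω.
Below node A the resistance is R2 + (R3‖R_L) = 2836 Ω, so V_A = 12.8 × 2836/41840 = 0.8678 V.
Then V_B = V_A × (R3‖R_L)/(R2 + R3‖R_L) = 0.8678 × 2318/2836 = 0.709 V.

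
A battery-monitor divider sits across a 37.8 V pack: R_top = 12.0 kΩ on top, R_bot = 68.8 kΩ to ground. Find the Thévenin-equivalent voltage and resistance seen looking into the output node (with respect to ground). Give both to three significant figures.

V_th = 32.2 V, R_th = 10.2 kΩ

V_th is the open-circuit tap voltage: 37.8 × 68.8/(12.0 + 68.8) = 32.2 V.
With the supply zeroed, R_top and R_bot appear in parallel from the tap: R_th = R_top‖R_bot = (12.0 × 68.8)/80.80 = 10.2 kΩ.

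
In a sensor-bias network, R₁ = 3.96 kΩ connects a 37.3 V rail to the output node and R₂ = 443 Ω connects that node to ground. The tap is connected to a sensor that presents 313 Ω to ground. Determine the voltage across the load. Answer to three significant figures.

V_out ≈ 1.65 V

The load sits in parallel with R₂: R₂‖R_L = (443 × 313) / (443 + 313) = 183.4 Ω.
V_out = 37.3 × 183.4 / (3960 + 183.4) = 37.3 × 183.4/4143 = 1.65 V.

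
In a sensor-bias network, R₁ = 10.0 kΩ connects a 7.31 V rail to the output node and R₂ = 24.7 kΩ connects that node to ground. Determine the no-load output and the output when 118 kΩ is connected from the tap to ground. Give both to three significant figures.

Unloaded: 5.20 V; loaded: 4.91 V

Open-circuit: V = 7.31 × 24.7/(10.0 + 24.7) = 5.20 V.
With the load, R₂ becomes R₂‖R_L = 20.42 kΩ, so V = 7.31 × 20.42/30.42 = 4.91 V.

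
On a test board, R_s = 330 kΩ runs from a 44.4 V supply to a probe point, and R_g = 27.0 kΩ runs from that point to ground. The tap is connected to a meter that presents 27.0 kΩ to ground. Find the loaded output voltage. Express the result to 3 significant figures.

The load sits in parallel with R_g: R_g‖R_L = (27.0 × 27.0) / (27.0 + 27.0) = 13.50 kΩ.
V_out = 44.4 × 13.50 / (330 + 13.50) = 44.4 × 13.50/343.5 = 1.74 V.

V_out ≈ 1.74 V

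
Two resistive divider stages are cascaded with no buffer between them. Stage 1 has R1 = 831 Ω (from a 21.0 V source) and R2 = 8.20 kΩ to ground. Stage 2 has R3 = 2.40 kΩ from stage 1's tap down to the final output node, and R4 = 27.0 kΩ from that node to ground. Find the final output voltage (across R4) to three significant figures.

V_out ≈ 17.1 V

Stage 2 presents R3+R4 = 29400 Ω as a load on stage 1's tap.
Stage 1's lower leg becomes R2‖(R3+R4) = 6412 Ω, so V_mid = 21.0 × 6412/7243 = 18.59 V.
Stage 2 is itself unloaded: V_out = V_mid × R4/(R3+R4) = 18.59 × 27000/29400 = 17.1 V.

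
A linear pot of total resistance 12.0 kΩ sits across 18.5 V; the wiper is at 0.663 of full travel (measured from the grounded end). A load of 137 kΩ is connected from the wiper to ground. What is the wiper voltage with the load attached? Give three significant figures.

V ≈ 12.0 V

The wiper splits the pot into (1−α)R = 4.044 kΩ above and αR = 7.956 kΩ below.
Lower section ‖ load = 7.519 kΩ.
V_wiper = 18.5 × 7.519/(4.044 + 7.519) = 12.0 V.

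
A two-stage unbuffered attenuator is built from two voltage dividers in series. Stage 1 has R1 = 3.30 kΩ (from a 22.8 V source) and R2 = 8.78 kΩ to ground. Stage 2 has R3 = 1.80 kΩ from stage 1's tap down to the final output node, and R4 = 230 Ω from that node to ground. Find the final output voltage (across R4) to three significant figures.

V_out ≈ 0.861 V

Stage 2 presents R3+R4 = 2030 Ω as a load on stage 1's tap.
Stage 1's lower leg becomes R2‖(R3+R4) = 1649 Ω, so V_mid = 22.8 × 1649/4949 = 7.596 V.
Stage 2 is itself unloaded: V_out = V_mid × R4/(R3+R4) = 7.596 × 230/2030 = 0.861 V.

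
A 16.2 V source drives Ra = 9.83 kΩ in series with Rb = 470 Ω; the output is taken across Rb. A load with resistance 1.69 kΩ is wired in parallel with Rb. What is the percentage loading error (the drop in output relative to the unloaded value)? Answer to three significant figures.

Unloaded V = 16.2 × 470/10300 = 0.7392 V.
Loaded: Rb‖R_L = 367.7 Ω, giving V = 16.2 × 367.7/10200 = 0.5842 V.
Drop = (0.7392 − 0.5842) / 0.7392 = 21.0 %.

21.0 %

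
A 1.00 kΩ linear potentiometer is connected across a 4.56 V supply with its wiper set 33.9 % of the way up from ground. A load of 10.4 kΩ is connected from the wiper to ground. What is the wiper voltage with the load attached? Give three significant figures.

V ≈ 1.51 V

The wiper splits the pot into (1−α)R = 661.0 Ω above and αR = 339.0 Ω below.
Lower section ‖ load = 328.3 Ω.
V_wiper = 4.56 × 328.3/(661.0 + 328.3) = 1.51 V.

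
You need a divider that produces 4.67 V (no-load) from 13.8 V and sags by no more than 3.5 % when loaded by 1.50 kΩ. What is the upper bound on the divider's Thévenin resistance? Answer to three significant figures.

Loading drop = R_th/(R_th + R_L) ≤ 0.0350, so R_th ≤ R_L · ε/(1−ε) = 1.50 kΩ × 0.0350/0.9650 = 54.4 Ω.
(Any R1, R2 with R2/(R1+R2) = 0.338 and R1‖R2 ≤ 54.4 Ω will meet the spec.)

R_th ≤ 54.4 Ω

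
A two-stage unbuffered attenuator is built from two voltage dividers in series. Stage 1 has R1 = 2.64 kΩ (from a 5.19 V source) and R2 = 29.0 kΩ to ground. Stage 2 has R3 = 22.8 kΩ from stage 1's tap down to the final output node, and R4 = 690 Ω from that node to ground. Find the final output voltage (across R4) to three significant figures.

Stage 2 presents R3+R4 = 23490 Ω as a load on stage 1's tap.
Stage 1's lower leg becomes R2‖(R3+R4) = 12980 Ω, so V_mid = 5.19 × 12980/15620 = 4.313 V.
Stage 2 is itself unloaded: V_out = V_mid × R4/(R3+R4) = 4.313 × 690/23490 = 0.127 V.

V_out ≈ 0.127 V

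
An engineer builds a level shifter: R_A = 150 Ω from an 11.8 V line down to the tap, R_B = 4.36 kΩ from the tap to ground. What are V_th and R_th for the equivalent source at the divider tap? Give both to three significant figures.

V_th is the open-circuit tap voltage: 11.8 × 4360/(150 + 4360) = 11.4 V.
With the supply zeroed, R_A and R_B appear in parallel from the tap: R_th = R_A‖R_B = (150 × 4360)/4510 = 145 Ω.

V_th = 11.4 V, R_th = 145 Ω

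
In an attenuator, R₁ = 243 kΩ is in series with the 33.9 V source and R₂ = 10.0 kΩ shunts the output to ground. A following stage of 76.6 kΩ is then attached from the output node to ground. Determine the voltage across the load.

The load sits in parallel with R₂: R₂‖R_L = (10.0 × 76.6) / (10.0 + 76.6) = 8.845 kΩ.
V_out = 33.9 × 8.845 / (243 + 8.845) = 33.9 × 8.845/251.8 = 1.19 V.

V_out ≈ 1.19 V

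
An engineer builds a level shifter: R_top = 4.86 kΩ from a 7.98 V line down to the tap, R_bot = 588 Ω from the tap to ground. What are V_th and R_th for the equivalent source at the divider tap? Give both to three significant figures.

V_th = 0.861 V, R_th = 525 Ω

V_th is the open-circuit tap voltage: 7.98 × 588/(4860 + 588) = 0.861 V.
With the supply zeroed, R_top and R_bot appear in parallel from the tap: R_th = R_top‖R_bot = (4860 × 588)/5448 = 525 Ω.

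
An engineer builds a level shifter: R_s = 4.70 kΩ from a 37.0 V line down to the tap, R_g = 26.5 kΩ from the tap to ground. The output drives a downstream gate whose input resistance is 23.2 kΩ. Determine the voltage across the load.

V_out ≈ 26.8 V

The load sits in parallel with R_g: R_g‖R_L = (26.5 × 23.2) / (26.5 + 23.2) = 12.37 kΩ.
V_out = 37.0 × 12.37 / (4.70 + 12.37) = 37.0 × 12.37/17.07 = 26.8 V.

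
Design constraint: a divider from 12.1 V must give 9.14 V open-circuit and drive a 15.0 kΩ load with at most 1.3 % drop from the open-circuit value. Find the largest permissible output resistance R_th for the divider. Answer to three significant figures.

R_th ≤ 198 Ω

Loading drop = R_th/(R_th + R_L) ≤ 0.0130, so R_th ≤ R_L · ε/(1−ε) = 15.0 kΩ × 0.0130/0.9870 = 198 Ω.
(Any R1, R2 with R2/(R1+R2) = 0.755 and R1‖R2 ≤ 198 Ω will meet the spec.)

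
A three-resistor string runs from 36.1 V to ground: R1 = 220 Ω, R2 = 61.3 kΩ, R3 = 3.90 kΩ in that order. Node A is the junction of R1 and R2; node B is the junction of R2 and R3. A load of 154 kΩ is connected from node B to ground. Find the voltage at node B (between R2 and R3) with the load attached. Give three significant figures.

At node B, R3 is in parallel with the load: R3‖R_L = 3804 Ω.
Below node A the resistance is R2 + (R3‖R_L) = 65100 Ω, so V_A = 36.1 × 65100/65320 = 35.98 V.
Then V_B = V_A × (R3‖R_L)/(R2 + R3‖R_L) = 35.98 × 3804/65100 = 2.10 V.

V ≈ 2.10 V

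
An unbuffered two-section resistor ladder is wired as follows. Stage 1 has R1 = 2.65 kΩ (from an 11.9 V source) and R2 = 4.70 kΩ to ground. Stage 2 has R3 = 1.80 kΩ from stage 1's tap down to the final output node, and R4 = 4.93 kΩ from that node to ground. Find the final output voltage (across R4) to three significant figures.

Stage 2 presents R3+R4 = 6.730 kΩ as a load on stage 1's tap.
Stage 1's lower leg becomes R2‖(R3+R4) = 2.767 kΩ, so V_mid = 11.9 × 2.767/5.417 = 6.079 V.
Stage 2 is itself unloaded: V_out = V_mid × R4/(R3+R4) = 6.079 × 4.93/6.730 = 4.45 V.

V_out ≈ 4.45 V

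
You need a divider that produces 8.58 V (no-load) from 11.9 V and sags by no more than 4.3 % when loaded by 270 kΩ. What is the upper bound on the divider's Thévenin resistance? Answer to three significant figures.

Loading drop = R_th/(R_th + R_L) ≤ 0.0430, so R_th ≤ R_L · ε/(1−ε) = 270 kΩ × 0.0430/0.9570 = 12.1 kΩ.

R_th ≤ 12.1 kΩ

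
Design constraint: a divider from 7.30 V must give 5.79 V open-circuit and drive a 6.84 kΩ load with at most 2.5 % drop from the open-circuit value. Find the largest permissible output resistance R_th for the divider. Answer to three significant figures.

R_th ≤ 175 Ω

Loading drop = R_th/(R_th + R_L) ≤ 0.0250, so R_th ≤ R_L · ε/(1−ε) = 6.84 kΩ × 0.0250/0.9750 = 175 Ω.
(Any R1, R2 with R2/(R1+R2) = 0.793 and R1‖R2 ≤ 175 Ω will meet the spec.)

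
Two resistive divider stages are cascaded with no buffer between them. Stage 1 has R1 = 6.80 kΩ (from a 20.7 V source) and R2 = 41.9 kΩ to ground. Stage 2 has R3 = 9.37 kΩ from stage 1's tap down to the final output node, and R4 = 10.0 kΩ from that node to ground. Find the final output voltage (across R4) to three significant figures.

Stage 2 presents R3+R4 = 19.37 kΩ as a load on stage 1's tap.
Stage 1's lower leg becomes R2‖(R3+R4) = 13.25 kΩ, so V_mid = 20.7 × 13.25/20.05 = 13.68 V.
Stage 2 is itself unloaded: V_out = V_mid × R4/(R3+R4) = 13.68 × 10.0/19.37 = 7.06 V.

V_out ≈ 7.06 V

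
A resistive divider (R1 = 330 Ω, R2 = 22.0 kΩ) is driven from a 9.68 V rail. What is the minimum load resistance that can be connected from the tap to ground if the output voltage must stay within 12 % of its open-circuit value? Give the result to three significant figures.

R_L(min) ≈ 2.38 kΩ

Output resistance R_th = R1‖R2 = (330 × 22000)/22330 = 325.1 Ω.
The fractional drop is R_th/(R_th + R_L); requiring this ≤ 0.120 gives R_L ≥ R_th(1/0.120 − 1) = 325.1 × 7.333 = 2.38 kΩ.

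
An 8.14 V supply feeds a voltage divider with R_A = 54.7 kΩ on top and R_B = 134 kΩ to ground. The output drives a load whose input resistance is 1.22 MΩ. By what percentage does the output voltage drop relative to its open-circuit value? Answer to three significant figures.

The divider's output (Thévenin) resistance is R_A‖R_B = 38.84 kΩ.
Fractional drop under load = R_th/(R_th + R_L) = 38.84 / (38.84 + 1220) = 0.03086.
So the output falls by 3.09 %.

3.09 %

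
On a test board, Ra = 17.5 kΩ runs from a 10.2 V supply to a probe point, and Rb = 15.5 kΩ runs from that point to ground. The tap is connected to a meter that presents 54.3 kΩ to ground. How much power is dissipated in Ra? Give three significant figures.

Total resistance from the source is Ra + (Rb‖R_L) = 29.56 kΩ, so I = 10.2/29.56 kΩ = 0.3451 mA.
P = I²·Ra = (0.3451 mA)² × 17.5 kΩ = 2.08 mW.

P ≈ 2.08 mW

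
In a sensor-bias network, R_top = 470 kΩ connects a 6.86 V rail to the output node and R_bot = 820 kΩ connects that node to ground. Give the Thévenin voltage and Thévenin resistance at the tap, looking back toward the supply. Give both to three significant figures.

V_th is the open-circuit tap voltage: 6.86 × 820/(470 + 820) = 4.36 V.
With the supply zeroed, R_top and R_bot appear in parallel from the tap: R_th = R_top‖R_bot = (470 × 820)/1290 = 299 kΩ.

V_th = 4.36 V, R_th = 299 kΩ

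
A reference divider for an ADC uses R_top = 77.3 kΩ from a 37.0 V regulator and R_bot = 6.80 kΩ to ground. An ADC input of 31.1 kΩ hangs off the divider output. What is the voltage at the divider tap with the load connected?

V_out ≈ 2.49 V

The load sits in parallel with R_bot: R_bot‖R_L = (6.80 × 31.1) / (6.80 + 31.1) = 5.580 kΩ.
V_out = 37.0 × 5.580 / (77.3 + 5.580) = 37.0 × 5.580/82.88 = 2.49 V.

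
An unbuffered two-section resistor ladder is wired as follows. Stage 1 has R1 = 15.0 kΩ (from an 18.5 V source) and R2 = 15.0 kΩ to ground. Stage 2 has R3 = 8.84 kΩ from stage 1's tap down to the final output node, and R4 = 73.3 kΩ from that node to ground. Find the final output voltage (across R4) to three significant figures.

V_out ≈ 7.56 V

Stage 2 presents R3+R4 = 82.14 kΩ as a load on stage 1's tap.
Stage 1's lower leg becomes R2‖(R3+R4) = 12.68 kΩ, so V_mid = 18.5 × 12.68/27.68 = 8.476 V.
Stage 2 is itself unloaded: V_out = V_mid × R4/(R3+R4) = 8.476 × 73.3/82.14 = 7.56 V.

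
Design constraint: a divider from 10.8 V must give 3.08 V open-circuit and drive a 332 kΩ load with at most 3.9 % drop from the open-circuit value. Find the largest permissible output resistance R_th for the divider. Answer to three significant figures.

Loading drop = R_th/(R_th + R_L) ≤ 0.0390, so R_th ≤ R_L · ε/(1−ε) = 332 kΩ × 0.0390/0.9610 = 13.5 kΩ.
(Any R1, R2 with R2/(R1+R2) = 0.285 and R1‖R2 ≤ 13.5 kΩ will meet the spec.)

R_th ≤ 13.5 kΩ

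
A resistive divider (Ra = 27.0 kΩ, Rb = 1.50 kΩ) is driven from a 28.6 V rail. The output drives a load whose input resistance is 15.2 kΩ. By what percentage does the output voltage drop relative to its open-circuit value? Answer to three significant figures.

8.55 %

The divider's output (Thévenin) resistance is Ra‖Rb = 1.421 kΩ.
Fractional drop under load = R_th/(R_th + R_L) = 1.421 / (1.421 + 15.2) = 0.08550.
So the output falls by 8.55 %.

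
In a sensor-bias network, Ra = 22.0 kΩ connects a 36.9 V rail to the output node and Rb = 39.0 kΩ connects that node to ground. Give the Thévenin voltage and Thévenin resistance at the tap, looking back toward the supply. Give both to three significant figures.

V_th is the open-circuit tap voltage: 36.9 × 39.0/(22.0 + 39.0) = 23.6 V.
With the supply zeroed, Ra and Rb appear in parallel from the tap: R_th = Ra‖Rb = (22.0 × 39.0)/61.00 = 14.1 kΩ.

V_th = 23.6 V, R_th = 14.1 kΩ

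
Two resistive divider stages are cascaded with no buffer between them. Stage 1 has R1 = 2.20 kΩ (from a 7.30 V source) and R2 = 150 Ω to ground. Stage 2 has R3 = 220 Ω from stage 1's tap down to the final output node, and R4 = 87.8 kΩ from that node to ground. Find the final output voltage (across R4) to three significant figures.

V_out ≈ 0.464 V

Stage 2 presents R3+R4 = 88020 Ω as a load on stage 1's tap.
Stage 1's lower leg becomes R2‖(R3+R4) = 149.7 Ω, so V_mid = 7.30 × 149.7/2350 = 0.4652 V.
Stage 2 is itself unloaded: V_out = V_mid × R4/(R3+R4) = 0.4652 × 87800/88020 = 0.464 V.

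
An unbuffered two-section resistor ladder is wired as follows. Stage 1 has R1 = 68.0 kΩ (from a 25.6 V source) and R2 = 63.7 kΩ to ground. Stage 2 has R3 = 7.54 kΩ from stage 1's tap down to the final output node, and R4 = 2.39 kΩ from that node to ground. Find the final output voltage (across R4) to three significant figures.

Stage 2 presents R3+R4 = 9.930 kΩ as a load on stage 1's tap.
Stage 1's lower leg becomes R2‖(R3+R4) = 8.591 kΩ, so V_mid = 25.6 × 8.591/76.59 = 2.871 V.
Stage 2 is itself unloaded: V_out = V_mid × R4/(R3+R4) = 2.871 × 2.39/9.930 = 0.691 V.

V_out ≈ 0.691 V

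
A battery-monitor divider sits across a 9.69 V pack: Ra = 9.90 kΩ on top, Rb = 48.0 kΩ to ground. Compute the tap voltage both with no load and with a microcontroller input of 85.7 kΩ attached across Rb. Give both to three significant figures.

Unloaded: 8.03 V; loaded: 7.33 V

Open-circuit: V = 9.69 × 48.0/(9.90 + 48.0) = 8.03 V.
With the load, Rb becomes Rb‖R_L = 30.77 kΩ, so V = 9.69 × 30.77/40.67 = 7.33 V.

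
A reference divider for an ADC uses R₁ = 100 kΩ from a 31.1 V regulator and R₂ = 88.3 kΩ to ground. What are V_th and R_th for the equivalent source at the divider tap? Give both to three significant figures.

V_th = 14.6 V, R_th = 46.9 kΩ

V_th is the open-circuit tap voltage: 31.1 × 88.3/(100 + 88.3) = 14.6 V.
With the supply zeroed, R₁ and R₂ appear in parallel from the tap: R_th = R₁‖R₂ = (100 × 88.3)/188.3 = 46.9 kΩ.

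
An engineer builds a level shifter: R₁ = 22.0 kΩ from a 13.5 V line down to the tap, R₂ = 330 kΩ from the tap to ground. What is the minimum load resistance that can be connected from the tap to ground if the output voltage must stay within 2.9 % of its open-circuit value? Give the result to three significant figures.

Output resistance R_th = R₁‖R₂ = (22.0 × 330)/352.0 = 20.62 kΩ.
The fractional drop is R_th/(R_th + R_L); requiring this ≤ 0.0290 gives R_L ≥ R_th(1/0.0290 − 1) = 20.62 × 33.48 = 691 kΩ.

R_L(min) ≈ 691 kΩ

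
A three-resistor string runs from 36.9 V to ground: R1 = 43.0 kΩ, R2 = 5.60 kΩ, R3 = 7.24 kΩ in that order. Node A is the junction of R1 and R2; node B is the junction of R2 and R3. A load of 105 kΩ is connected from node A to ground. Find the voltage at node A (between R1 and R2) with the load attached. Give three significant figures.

Below node A the series string R2+R3 = 12.84 kΩ sits in parallel with the 105 kΩ load: 11.44 kΩ.
V_A = 36.9 × 11.44/(43.0 + 11.44) = 7.75 V.

V ≈ 7.75 V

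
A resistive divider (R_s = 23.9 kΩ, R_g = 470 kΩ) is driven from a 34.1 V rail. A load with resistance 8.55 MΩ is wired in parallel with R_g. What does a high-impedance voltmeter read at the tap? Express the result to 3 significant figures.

V_out ≈ 32.4 V

The load sits in parallel with R_g: R_g‖R_L = (470 × 8550) / (470 + 8550) = 445.5 kΩ.
V_out = 34.1 × 445.5 / (23.9 + 445.5) = 34.1 × 445.5/469.4 = 32.4 V.
(Unloaded it would have been 32.4 V.)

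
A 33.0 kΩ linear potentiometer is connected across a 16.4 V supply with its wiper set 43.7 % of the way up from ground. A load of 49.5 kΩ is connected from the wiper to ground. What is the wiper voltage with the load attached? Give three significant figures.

V ≈ 6.16 V

The wiper splits the pot into (1−α)R = 18.58 kΩ above and αR = 14.42 kΩ below.
Lower section ‖ load = 11.17 kΩ.
V_wiper = 16.4 × 11.17/(18.58 + 11.17) = 6.16 V.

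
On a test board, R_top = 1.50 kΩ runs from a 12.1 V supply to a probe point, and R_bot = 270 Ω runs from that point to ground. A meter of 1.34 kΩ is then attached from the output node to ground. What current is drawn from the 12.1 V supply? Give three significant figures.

I ≈ 7.02 mA

R_bot‖R_L = 224.7 Ω, so the source sees R_top + R_bot‖R_L = 1725 Ω.
I = 12.1 V / 1725 Ω = 7.02 mA.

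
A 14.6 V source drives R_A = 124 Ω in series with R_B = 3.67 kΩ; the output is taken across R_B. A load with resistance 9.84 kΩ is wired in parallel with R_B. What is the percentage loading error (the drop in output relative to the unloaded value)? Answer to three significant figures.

1.20 %

The divider's output (Thévenin) resistance is R_A‖R_B = 119.9 Ω.
Fractional drop under load = R_th/(R_th + R_L) = 119.9 / (119.9 + 9840) = 0.01204.
So the output falls by 1.20 %.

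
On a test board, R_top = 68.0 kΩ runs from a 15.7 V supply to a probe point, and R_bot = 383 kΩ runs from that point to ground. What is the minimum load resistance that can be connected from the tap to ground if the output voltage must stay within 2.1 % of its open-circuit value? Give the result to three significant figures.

R_L(min) ≈ 2.69 MΩ

Output resistance R_th = R_top‖R_bot = (68.0 × 383)/451.0 = 57.75 kΩ.
The fractional drop is R_th/(R_th + R_L); requiring this ≤ 0.0210 gives R_L ≥ R_th(1/0.0210 − 1) = 57.75 × 46.62 = 2.69 MΩ.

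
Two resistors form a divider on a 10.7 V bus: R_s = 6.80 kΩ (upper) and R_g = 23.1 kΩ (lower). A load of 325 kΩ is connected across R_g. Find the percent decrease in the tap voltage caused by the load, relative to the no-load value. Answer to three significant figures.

1.59 %

The divider's output (Thévenin) resistance is R_s‖R_g = 5.254 kΩ.
Fractional drop under load = R_th/(R_th + R_L) = 5.254 / (5.254 + 325) = 0.01591.
So the output falls by 1.59 %.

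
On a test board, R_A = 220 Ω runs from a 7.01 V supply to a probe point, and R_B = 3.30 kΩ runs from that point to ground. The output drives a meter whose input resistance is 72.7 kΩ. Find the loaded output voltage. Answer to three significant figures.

The load sits in parallel with R_B: R_B‖R_L = (3300 × 72700) / (3300 + 72700) = 3157 Ω.
V_out = 7.01 × 3157 / (220 + 3157) = 7.01 × 3157/3377 = 6.55 V.
(Unloaded it would have been 6.57 V.)

V_out ≈ 6.55 V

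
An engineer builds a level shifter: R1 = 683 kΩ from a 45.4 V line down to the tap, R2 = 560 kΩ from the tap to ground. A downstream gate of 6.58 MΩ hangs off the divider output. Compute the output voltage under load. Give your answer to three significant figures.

The load sits in parallel with R2: R2‖R_L = (560 × 6580) / (560 + 6580) = 516.1 kΩ.
V_out = 45.4 × 516.1 / (683 + 516.1) = 45.4 × 516.1/1199 = 19.5 V.

V_out ≈ 19.5 V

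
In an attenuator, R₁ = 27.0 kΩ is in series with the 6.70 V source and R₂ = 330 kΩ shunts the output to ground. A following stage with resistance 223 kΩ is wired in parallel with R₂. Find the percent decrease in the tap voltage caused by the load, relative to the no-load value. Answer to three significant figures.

Unloaded V = 6.70 × 330/357.0 = 6.1933 V.
Loaded: R₂‖R_L = 133.1 kΩ, giving V = 6.70 × 133.1/160.1 = 5.5699 V.
Drop = (6.1933 − 5.5699) / 6.1933 = 10.1 %.

10.1 %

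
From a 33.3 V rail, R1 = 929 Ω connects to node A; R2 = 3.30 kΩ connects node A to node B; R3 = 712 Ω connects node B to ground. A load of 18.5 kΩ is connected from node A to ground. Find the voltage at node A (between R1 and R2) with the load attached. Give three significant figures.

Below node A the series string R2+R3 = 4012 Ω sits in parallel with the 18500 Ω load: 3297 Ω.
V_A = 33.3 × 3297/(929 + 3297) = 26.0 V.

V ≈ 26.0 V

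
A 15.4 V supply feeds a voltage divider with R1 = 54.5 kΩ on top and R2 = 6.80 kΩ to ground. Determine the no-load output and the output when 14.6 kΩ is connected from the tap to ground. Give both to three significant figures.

Unloaded: 1.71 V; loaded: 1.21 V

Open-circuit: V = 15.4 × 6.80/(54.5 + 6.80) = 1.71 V.
With the load, R2 becomes R2‖R_L = 4.639 kΩ, so V = 15.4 × 4.639/59.14 = 1.21 V.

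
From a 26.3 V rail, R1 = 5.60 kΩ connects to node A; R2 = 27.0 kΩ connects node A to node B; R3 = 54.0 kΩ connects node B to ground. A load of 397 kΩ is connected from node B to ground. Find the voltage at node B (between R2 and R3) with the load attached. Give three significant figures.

At node B, R3 is in parallel with the load: R3‖R_L = 47.53 kΩ.
Below node A the resistance is R2 + (R3‖R_L) = 74.53 kΩ, so V_A = 26.3 × 74.53/80.13 = 24.46 V.
Then V_B = V_A × (R3‖R_L)/(R2 + R3‖R_L) = 24.46 × 47.53/74.53 = 15.6 V.

V ≈ 15.6 V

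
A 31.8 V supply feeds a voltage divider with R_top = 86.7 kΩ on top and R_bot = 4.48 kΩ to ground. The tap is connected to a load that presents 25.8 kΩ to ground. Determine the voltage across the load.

The load sits in parallel with R_bot: R_bot‖R_L = (4.48 × 25.8) / (4.48 + 25.8) = 3.817 kΩ.
V_out = 31.8 × 3.817 / (86.7 + 3.817) = 31.8 × 3.817/90.52 = 1.34 V.

V_out ≈ 1.34 V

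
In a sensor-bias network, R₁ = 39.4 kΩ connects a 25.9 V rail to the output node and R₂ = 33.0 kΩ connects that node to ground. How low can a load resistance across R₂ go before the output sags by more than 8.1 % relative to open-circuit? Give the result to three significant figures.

R_L(min) ≈ 204 kΩ

Output resistance R_th = R₁‖R₂ = (39.4 × 33.0)/72.40 = 17.96 kΩ.
The fractional drop is R_th/(R_th + R_L); requiring this ≤ 0.0810 gives R_L ≥ R_th(1/0.0810 − 1) = 17.96 × 11.35 = 204 kΩ.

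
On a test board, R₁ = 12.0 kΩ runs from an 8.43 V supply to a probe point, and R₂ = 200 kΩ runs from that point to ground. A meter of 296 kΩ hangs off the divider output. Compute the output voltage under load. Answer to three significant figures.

The load sits in parallel with R₂: R₂‖R_L = (200 × 296) / (200 + 296) = 119.4 kΩ.
V_out = 8.43 × 119.4 / (12.0 + 119.4) = 8.43 × 119.4/131.4 = 7.66 V.

V_out ≈ 7.66 V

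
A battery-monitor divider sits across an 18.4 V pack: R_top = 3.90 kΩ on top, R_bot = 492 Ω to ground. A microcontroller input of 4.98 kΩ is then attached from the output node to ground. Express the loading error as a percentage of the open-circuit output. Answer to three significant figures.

8.07 %

Unloaded V = 18.4 × 492/4392 = 2.0612 V.
Loaded: R_bot‖R_L = 447.8 Ω, giving V = 18.4 × 447.8/4348 = 1.8950 V.
Drop = (2.0612 − 1.8950) / 2.0612 = 8.07 %.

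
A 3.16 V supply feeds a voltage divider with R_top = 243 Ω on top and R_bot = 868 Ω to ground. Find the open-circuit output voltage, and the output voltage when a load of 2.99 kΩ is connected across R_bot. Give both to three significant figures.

Unloaded: 2.47 V; loaded: 2.32 V

Open-circuit: V = 3.16 × 868/(243 + 868) = 2.47 V.
With the load, R_bot becomes R_bot‖R_L = 672.7 Ω, so V = 3.16 × 672.7/915.7 = 2.32 V.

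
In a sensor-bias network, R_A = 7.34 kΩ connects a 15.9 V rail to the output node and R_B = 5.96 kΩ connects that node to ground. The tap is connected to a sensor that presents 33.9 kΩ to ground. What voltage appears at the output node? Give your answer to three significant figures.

V_out ≈ 6.49 V

The load sits in parallel with R_B: R_B‖R_L = (5.96 × 33.9) / (5.96 + 33.9) = 5.069 kΩ.
V_out = 15.9 × 5.069 / (7.34 + 5.069) = 15.9 × 5.069/12.41 = 6.49 V.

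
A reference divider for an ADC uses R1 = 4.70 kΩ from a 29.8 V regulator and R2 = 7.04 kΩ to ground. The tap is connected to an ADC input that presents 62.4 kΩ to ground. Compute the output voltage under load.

V_out ≈ 17.1 V

The load sits in parallel with R2: R2‖R_L = (7.04 × 62.4) / (7.04 + 62.4) = 6.326 kΩ.
V_out = 29.8 × 6.326 / (4.70 + 6.326) = 29.8 × 6.326/11.03 = 17.1 V.
(Unloaded it would have been 17.9 V.)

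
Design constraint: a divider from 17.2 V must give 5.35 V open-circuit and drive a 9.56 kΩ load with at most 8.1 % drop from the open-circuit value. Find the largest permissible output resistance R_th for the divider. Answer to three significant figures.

R_th ≤ 843 Ω

Loading drop = R_th/(R_th + R_L) ≤ 0.0810, so R_th ≤ R_L · ε/(1−ε) = 9.56 kΩ × 0.0810/0.9190 = 843 Ω.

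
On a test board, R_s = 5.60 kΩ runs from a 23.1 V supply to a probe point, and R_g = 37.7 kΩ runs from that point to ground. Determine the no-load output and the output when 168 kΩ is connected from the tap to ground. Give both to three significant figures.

Unloaded: 20.1 V; loaded: 19.5 V

Open-circuit: V = 23.1 × 37.7/(5.60 + 37.7) = 20.1 V.
With the load, R_g becomes R_g‖R_L = 30.79 kΩ, so V = 23.1 × 30.79/36.39 = 19.5 V.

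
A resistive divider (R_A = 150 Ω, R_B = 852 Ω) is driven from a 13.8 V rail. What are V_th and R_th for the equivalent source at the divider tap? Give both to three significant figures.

V_th is the open-circuit tap voltage: 13.8 × 852/(150 + 852) = 11.7 V.
With the supply zeroed, R_A and R_B appear in parallel from the tap: R_th = R_A‖R_B = (150 × 852)/1002 = 128 Ω.

V_th = 11.7 V, R_th = 128 Ω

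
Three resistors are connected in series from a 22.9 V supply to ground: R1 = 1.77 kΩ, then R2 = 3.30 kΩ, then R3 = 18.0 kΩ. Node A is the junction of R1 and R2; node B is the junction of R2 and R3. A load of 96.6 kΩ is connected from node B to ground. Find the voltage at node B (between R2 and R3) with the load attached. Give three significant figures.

At node B, R3 is in parallel with the load: R3‖R_L = 15.17 kΩ.
Below node A the resistance is R2 + (R3‖R_L) = 18.47 kΩ, so V_A = 22.9 × 18.47/20.24 = 20.90 V.
Then V_B = V_A × (R3‖R_L)/(R2 + R3‖R_L) = 20.90 × 15.17/18.47 = 17.2 V.

V ≈ 17.2 V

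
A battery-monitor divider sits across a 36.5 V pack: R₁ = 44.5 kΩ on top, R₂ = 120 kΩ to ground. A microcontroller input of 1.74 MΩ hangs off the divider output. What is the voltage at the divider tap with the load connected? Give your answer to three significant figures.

The load sits in parallel with R₂: R₂‖R_L = (120 × 1740) / (120 + 1740) = 112.3 kΩ.
V_out = 36.5 × 112.3 / (44.5 + 112.3) = 36.5 × 112.3/156.8 = 26.1 V.
(Unloaded it would have been 26.6 V.)

V_out ≈ 26.1 V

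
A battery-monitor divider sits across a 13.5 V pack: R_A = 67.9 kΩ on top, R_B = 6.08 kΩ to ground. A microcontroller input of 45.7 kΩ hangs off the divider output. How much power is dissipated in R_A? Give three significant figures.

Total resistance from the source is R_A + (R_B‖R_L) = 73.27 kΩ, so I = 13.5/73.27 kΩ = 0.1843 mA.
P = I²·R_A = (0.1843 mA)² × 67.9 kΩ = 2.31 mW.

P ≈ 2.31 mW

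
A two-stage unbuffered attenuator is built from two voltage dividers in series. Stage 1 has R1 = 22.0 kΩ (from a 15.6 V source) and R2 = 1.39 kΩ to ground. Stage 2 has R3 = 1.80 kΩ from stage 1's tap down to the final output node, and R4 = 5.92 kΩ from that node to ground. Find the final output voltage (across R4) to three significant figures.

V_out ≈ 0.608 V

Stage 2 presents R3+R4 = 7.720 kΩ as a load on stage 1's tap.
Stage 1's lower leg becomes R2‖(R3+R4) = 1.178 kΩ, so V_mid = 15.6 × 1.178/23.18 = 0.7928 V.
Stage 2 is itself unloaded: V_out = V_mid × R4/(R3+R4) = 0.7928 × 5.92/7.720 = 0.608 V.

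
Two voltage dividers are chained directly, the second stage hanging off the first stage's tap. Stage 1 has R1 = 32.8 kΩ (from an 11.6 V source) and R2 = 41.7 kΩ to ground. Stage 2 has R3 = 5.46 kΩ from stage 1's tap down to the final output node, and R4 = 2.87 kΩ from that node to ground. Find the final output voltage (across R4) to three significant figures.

V_out ≈ 0.698 V

Stage 2 presents R3+R4 = 8.330 kΩ as a load on stage 1's tap.
Stage 1's lower leg becomes R2‖(R3+R4) = 6.943 kΩ, so V_mid = 11.6 × 6.943/39.74 = 2.027 V.
Stage 2 is itself unloaded: V_out = V_mid × R4/(R3+R4) = 2.027 × 2.87/8.330 = 0.698 V.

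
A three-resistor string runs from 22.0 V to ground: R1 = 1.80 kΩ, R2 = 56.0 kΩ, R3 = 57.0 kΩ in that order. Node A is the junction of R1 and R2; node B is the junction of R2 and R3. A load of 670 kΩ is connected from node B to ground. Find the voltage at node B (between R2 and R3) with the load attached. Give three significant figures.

V ≈ 10.5 V

At node B, R3 is in parallel with the load: R3‖R_L = 52.53 kΩ.
Below node A the resistance is R2 + (R3‖R_L) = 108.5 kΩ, so V_A = 22.0 × 108.5/110.3 = 21.64 V.
Then V_B = V_A × (R3‖R_L)/(R2 + R3‖R_L) = 21.64 × 52.53/108.5 = 10.5 V.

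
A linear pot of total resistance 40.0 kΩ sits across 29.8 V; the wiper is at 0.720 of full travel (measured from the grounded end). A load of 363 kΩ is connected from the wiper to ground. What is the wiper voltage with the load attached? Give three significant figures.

V ≈ 21.0 V

The wiper splits the pot into (1−α)R = 11.20 kΩ above and αR = 28.80 kΩ below.
Lower section ‖ load = 26.68 kΩ.
V_wiper = 29.8 × 26.68/(11.20 + 26.68) = 21.0 V.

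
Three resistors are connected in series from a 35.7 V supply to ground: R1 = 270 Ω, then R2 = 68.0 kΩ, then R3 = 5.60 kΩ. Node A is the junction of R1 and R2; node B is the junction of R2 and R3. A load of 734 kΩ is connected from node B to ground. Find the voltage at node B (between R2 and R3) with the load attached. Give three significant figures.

At node B, R3 is in parallel with the load: R3‖R_L = 5558 Ω.
Below node A the resistance is R2 + (R3‖R_L) = 73560 Ω, so V_A = 35.7 × 73560/73830 = 35.57 V.
Then V_B = V_A × (R3‖R_L)/(R2 + R3‖R_L) = 35.57 × 5558/73560 = 2.69 V.

V ≈ 2.69 V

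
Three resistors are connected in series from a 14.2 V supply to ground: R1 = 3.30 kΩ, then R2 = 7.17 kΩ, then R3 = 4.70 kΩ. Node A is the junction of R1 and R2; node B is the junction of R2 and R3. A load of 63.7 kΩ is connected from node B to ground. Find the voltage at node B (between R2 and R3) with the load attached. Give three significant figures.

At node B, R3 is in parallel with the load: R3‖R_L = 4.377 kΩ.
Below node A the resistance is R2 + (R3‖R_L) = 11.55 kΩ, so V_A = 14.2 × 11.55/14.85 = 11.04 V.
Then V_B = V_A × (R3‖R_L)/(R2 + R3‖R_L) = 11.04 × 4.377/11.55 = 4.19 V.

V ≈ 4.19 V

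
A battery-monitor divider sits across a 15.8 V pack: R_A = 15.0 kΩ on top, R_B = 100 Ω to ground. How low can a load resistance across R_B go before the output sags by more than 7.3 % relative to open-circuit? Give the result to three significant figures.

Output resistance R_th = R_A‖R_B = (15000 × 100)/15100 = 99.34 Ω.
The fractional drop is R_th/(R_th + R_L); requiring this ≤ 0.0730 gives R_L ≥ R_th(1/0.0730 − 1) = 99.34 × 12.70 = 1.26 kΩ.

R_L(min) ≈ 1.26 kΩ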